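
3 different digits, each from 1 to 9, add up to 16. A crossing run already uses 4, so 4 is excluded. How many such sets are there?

3 distinct digits from 1–9 sum between 6 and 24.
Dropping sets that contain 4.
Enumerating: {1,6,9}, {1,7,8}, {2,5,9}, {2,6,8}, {3,5,8}, {3,6,7}.

6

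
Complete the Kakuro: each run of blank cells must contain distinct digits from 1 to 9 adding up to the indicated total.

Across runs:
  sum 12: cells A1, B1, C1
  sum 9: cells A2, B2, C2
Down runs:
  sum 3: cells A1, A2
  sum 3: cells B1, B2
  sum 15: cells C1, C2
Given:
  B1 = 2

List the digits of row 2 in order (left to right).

2 1 6

3 in 2 cells must be {1,2}.
Given what's placed, A1 must be 1 to fit the 12 across and 3 down.
C1 = 12 − 3 = 9 completes the 12 across.
A2 = 3 − 1 = 2 completes the 3 down.
B2 = 3 − 2 = 1 completes the 3 down.
C2 = 9 − 3 = 6 completes the 9 across.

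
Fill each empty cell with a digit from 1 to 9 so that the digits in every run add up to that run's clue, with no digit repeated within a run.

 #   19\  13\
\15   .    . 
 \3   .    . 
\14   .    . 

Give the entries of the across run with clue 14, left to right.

9 5

3 in 2 cells must be {1,2}.
The 3 across and the 19 down share only 2, so R2C1 = 2.
R2C2 = 3 − 2 = 1 completes the 3 across.
Nothing is forced directly, so branch on R1C1, whose candidates are 8 or 9. If R1C1 = 9: then R1C2 would have to be in {6} for the 15 across but in {3,4,5,7,8,9} for the 13 down — contradiction. So R1C1 = 8.
R1C2 = 15 − 8 = 7 completes the 15 across.
R3C1 = 19 − 10 = 9 completes the 19 down.
R3C2 = 14 − 9 = 5 completes the 14 across.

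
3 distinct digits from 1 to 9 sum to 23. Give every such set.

3 distinct digits from 1–9 sum between 6 and 24.
Only one set works: {6,8,9}.

{6,8,9}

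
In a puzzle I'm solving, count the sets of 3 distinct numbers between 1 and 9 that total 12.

3 distinct digits from 1–9 sum between 6 and 24.

7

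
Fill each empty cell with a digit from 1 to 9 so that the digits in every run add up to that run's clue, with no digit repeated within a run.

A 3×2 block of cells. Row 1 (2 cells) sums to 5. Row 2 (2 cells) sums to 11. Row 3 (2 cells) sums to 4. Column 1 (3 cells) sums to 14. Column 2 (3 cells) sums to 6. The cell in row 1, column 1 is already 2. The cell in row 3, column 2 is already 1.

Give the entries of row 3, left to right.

4 in 2 cells must be {1,3}; 6 in 3 cells must be {1,2,3}.
(1,2) = 5 − 2 = 3 completes the 5 across.
(2,2) = 6 − 4 = 2 completes the 6 down.
(3,1) = 4 − 1 = 3 completes the 4 across.
(2,1) = 11 − 2 = 9 completes the 11 across.

3 1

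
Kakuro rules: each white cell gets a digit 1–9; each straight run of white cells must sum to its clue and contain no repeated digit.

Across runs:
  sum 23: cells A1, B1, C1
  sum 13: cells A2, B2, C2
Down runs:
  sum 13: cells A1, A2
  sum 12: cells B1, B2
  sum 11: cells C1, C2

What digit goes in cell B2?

4

23 in 3 cells must be {6,8,9}.
Nothing is forced directly, so branch on C1, whose candidates are 6 or 8 or 9. If C1 = 6: that forces C2 = 5, B2 = 7, after which B1 would have to be in {8,9} for the 23 across but in {5} for the 12 down — contradiction. If C1 = 8: that forces B1 = 9, B2 = 3, after which C2 would have to be in {1,2,4,6,8,9} for the 13 across but in {3} for the 11 down — contradiction. So C1 = 9.
Given what's placed, B1 must be 8 to fit the 23 across and 12 down.
B2 = 12 − 8 = 4 completes the 12 down.
C2 = 11 − 9 = 2 completes the 11 down.
A1 = 23 − 17 = 6 completes the 23 across.
A2 = 13 − 6 = 7 completes the 13 across.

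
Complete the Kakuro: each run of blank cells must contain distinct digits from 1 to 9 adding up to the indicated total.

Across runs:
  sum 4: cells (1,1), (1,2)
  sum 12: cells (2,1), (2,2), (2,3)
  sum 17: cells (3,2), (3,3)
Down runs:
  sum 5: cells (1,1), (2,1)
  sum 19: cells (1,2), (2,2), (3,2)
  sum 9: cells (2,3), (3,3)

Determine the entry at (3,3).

8

4 in 2 cells must be {1,3}; 17 in 2 cells must be {8,9}.
The 4 across and the 19 down share only 3, so (1,2) = 3.
(3,2) = 9: the only remaining digit allowed by both the 17 across and the 19 down.
(3,3) = 17 − 9 = 8 completes the 17 across.
(1,1) = 4 − 3 = 1 completes the 4 across.
(2,1) = 5 − 1 = 4 completes the 5 down.
(2,2) = 19 − 12 = 7 completes the 19 down.
(2,3) = 12 − 11 = 1 completes the 12 across.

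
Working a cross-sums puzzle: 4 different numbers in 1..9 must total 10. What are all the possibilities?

{1,2,3,4}

4 distinct digits from 1–9 sum between 10 and 30.
Only one set works: {1,2,3,4}.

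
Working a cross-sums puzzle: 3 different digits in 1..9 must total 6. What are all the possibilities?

{1,2,3}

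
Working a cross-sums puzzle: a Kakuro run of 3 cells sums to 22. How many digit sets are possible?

2

3 distinct digits from 1–9 sum between 6 and 24.
Enumerating: {5,8,9}, {6,7,9}.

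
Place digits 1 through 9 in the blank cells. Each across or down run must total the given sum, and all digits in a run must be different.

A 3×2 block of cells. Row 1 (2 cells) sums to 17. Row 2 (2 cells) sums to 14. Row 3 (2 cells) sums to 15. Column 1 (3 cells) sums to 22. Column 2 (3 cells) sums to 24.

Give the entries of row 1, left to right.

17 in 2 cells must be {8,9}; 24 in 3 cells must be {7,8,9}.
Nothing is forced directly, so branch on (1,1), whose candidates are 8 or 9. If (1,1) = 8: that forces (1,2) = 9, (2,2) = 8, (3,1) = 9, after which (3,2) would have to be in {6} for the 15 across but in {7} for the 24 down — contradiction. So (1,1) = 9.
(1,2) = 17 − 9 = 8 completes the 17 across.
Given what's placed, (2,2) must be 9 to fit the 14 across and 24 down.
(3,2) = 24 − 17 = 7 completes the 24 down.
(2,1) = 14 − 9 = 5 completes the 14 across.
(3,1) = 15 − 7 = 8 completes the 15 across.

9, 8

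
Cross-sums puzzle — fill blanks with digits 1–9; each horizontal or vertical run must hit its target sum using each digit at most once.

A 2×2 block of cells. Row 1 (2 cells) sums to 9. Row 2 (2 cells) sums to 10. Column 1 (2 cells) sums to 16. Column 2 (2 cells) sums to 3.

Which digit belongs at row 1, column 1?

16 in 2 cells must be {7,9}; 3 in 2 cells must be {1,2}.
The 9 across and the 16 down share only 7, so (1,1) = 7.
(1,2) = 9 − 7 = 2 completes the 9 across.
(2,1) = 16 − 7 = 9 completes the 16 down.
(2,2) = 10 − 9 = 1 completes the 10 across.

7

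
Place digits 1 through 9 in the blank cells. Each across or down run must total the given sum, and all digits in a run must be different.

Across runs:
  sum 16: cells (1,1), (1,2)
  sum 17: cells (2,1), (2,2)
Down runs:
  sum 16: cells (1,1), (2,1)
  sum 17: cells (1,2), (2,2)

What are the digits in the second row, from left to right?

9 8

16 in 2 cells must be {7,9}; 17 in 2 cells must be {8,9}.
The 16 across and the 17 down share only 9, so (1,2) = 9.
The 17 across and the 16 down share only 9, so (2,1) = 9.
(2,2) = 17 − 9 = 8 completes the 17 across.
(1,1) = 16 − 9 = 7 completes the 16 across.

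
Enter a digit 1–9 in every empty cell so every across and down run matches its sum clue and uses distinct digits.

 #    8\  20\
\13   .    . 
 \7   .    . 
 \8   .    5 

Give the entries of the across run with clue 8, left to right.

3, 5

Given what's placed, R2C2 must be 6 to fit the 7 across and 20 down.
R3C1 = 8 − 5 = 3 completes the 8 across.
R1C1 = 4: the only remaining digit allowed by both the 13 across and the 8 down.
R1C2 = 13 − 4 = 9 completes the 13 across.
R2C1 = 7 − 6 = 1 completes the 7 across.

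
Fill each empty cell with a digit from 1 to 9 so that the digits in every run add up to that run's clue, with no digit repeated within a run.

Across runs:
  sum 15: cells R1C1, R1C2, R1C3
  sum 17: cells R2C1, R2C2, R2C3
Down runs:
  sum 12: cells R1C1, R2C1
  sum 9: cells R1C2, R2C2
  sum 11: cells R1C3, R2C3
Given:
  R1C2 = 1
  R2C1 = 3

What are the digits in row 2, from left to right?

3, 8, 6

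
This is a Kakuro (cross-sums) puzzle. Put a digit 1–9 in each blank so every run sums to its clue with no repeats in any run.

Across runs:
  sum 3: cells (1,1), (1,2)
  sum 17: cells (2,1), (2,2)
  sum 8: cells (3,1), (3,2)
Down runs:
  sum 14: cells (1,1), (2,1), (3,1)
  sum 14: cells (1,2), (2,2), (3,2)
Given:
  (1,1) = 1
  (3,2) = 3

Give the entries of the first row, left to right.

3 in 2 cells must be {1,2}; 17 in 2 cells must be {8,9}.
(1,2) = 3 − 1 = 2 completes the 3 across.
(2,2) = 14 − 5 = 9 completes the 14 down.
(3,1) = 8 − 3 = 5 completes the 8 across.
(2,1) = 17 − 9 = 8 completes the 17 across.

1, 2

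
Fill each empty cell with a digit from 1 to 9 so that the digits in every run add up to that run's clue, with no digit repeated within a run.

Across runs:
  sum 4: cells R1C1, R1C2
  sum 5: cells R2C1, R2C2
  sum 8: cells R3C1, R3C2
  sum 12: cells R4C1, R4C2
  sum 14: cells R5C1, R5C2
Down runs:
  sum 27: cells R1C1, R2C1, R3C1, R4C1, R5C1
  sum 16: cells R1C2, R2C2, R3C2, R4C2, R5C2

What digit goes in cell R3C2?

2

4 in 2 cells must be {1,3}; 16 in 5 cells must be {1,2,3,4,6}.
Only 6 fits R5C2 under both its across sum 14 and down sum 16.
R5C1 = 14 − 6 = 8 completes the 14 across.
Nothing is forced directly, so branch on R4C2, whose candidates are 3 or 4. If R4C2 = 4: then R4C1 would have to be in {8} for the 12 across but in {1,2,3,4,5,6,7,9} for the 27 down — contradiction. So R4C2 = 3.
R1C2 = 1: the only remaining digit allowed by both the 4 across and the 16 down.
Given what's placed, R3C2 must be 2 to fit the 8 across and 16 down.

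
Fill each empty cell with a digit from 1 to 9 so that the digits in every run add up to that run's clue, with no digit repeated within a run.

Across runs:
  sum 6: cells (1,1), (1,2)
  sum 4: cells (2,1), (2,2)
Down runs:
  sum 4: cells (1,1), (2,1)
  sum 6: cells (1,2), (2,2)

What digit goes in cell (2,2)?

4 in 2 cells must be {1,3}.
The 6 across and the 4 down share only 1, so (1,1) = 1.
(1,2) = 6 − 1 = 5 completes the 6 across.
(2,1) = 4 − 1 = 3 completes the 4 down.
(2,2) = 4 − 3 = 1 completes the 4 across.

1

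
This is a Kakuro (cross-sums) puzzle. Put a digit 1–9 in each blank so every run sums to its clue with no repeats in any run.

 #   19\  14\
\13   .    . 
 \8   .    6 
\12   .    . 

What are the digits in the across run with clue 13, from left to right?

R2C1 = 8 − 6 = 2 completes the 8 across.
Nothing is forced directly, so branch on R1C1, whose candidates are 8 or 9. If R1C1 = 9: then R1C2 would have to be in {4} for the 13 across but in {1,3,5,7} for the 14 down — contradiction. So R1C1 = 8.
R1C2 = 13 − 8 = 5 completes the 13 across.
R3C1 = 19 − 10 = 9 completes the 19 down.
R3C2 = 12 − 9 = 3 completes the 12 across.

8 5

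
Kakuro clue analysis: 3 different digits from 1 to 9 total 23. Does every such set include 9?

The only way to make 23 from 3 distinct digits is {6,8,9}, which contains 9.

Yes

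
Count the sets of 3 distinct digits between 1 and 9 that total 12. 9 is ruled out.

6

3 distinct digits from 1–9 sum between 6 and 24.
Dropping sets that contain 9.
Enumerating: {1,3,8}, {1,4,7}, {1,5,6}, {2,3,7}, {2,4,6}, {3,4,5}.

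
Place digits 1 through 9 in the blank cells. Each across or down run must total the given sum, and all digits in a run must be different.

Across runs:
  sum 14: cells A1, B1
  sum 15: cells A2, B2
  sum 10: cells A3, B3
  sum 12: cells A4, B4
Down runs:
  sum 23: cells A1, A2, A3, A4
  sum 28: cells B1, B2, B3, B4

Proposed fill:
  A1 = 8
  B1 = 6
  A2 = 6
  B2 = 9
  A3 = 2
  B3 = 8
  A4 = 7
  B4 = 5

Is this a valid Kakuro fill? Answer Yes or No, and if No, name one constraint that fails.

Across: 8+6=14; 6+9=15; 2+8=10; 7+5=12. Down: 8+6+2+7=23; 6+9+8+5=28. No digit repeats within any run.

Yes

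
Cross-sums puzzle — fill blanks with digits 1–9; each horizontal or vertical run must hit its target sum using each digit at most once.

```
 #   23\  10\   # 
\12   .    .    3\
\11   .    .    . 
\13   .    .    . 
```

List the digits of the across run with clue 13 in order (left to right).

6 5 2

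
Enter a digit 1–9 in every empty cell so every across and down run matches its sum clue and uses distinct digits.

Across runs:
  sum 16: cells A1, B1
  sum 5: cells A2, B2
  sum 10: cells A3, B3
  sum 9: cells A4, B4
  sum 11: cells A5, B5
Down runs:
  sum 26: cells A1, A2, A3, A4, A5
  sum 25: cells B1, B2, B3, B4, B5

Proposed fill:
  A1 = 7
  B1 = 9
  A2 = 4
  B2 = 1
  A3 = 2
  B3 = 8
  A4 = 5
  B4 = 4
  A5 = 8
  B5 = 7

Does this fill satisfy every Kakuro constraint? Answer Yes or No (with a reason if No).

No — the down run B1–B5 sums to 29, not 25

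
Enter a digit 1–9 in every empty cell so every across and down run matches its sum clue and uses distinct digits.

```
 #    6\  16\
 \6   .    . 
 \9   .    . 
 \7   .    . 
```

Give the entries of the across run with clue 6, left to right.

1 5

6 in 3 cells must be {1,2,3}.
Nothing is forced directly, so branch on R3C1, whose candidates are 1 or 2 or 3. If R3C1 = 1: that forces R1C1 = 2, R1C2 = 4, R2C1 = 3, after which R2C2 would have to be in {6} for the 9 across but in {3,5,7,9} for the 16 down — contradiction. If R3C1 = 2: that forces R1C1 = 1, R1C2 = 5, R2C1 = 3, after which R2C2 would have to be in {6} for the 9 across but in {2,3,4,7,8,9} for the 16 down — contradiction. So R3C1 = 3.
R3C2 = 7 − 3 = 4 completes the 7 across.
Given what's placed, R1C2 must be 5 to fit the 6 across and 16 down.
R2C2 = 16 − 9 = 7 completes the 16 down.
R1C1 = 6 − 5 = 1 completes the 6 across.
R2C1 = 9 − 7 = 2 completes the 9 across.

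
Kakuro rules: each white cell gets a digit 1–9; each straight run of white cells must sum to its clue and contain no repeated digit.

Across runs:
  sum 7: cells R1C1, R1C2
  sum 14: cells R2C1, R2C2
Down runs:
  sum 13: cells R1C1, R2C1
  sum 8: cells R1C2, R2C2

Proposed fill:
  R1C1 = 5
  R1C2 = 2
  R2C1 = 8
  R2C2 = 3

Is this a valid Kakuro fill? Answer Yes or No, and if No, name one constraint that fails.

No — the across run R2C1–R2C2 sums to 11, not 14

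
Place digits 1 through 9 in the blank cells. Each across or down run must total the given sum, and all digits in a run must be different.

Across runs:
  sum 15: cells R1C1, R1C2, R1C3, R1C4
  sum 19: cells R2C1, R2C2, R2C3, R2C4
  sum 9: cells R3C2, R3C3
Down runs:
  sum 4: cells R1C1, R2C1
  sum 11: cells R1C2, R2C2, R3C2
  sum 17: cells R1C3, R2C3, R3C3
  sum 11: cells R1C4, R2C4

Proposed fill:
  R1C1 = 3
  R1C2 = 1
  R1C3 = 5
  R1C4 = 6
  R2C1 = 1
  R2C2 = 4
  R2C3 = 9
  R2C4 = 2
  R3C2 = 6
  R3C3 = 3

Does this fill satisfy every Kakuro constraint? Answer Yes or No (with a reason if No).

No — the across run R2C1–R2C4 sums to 16, not 19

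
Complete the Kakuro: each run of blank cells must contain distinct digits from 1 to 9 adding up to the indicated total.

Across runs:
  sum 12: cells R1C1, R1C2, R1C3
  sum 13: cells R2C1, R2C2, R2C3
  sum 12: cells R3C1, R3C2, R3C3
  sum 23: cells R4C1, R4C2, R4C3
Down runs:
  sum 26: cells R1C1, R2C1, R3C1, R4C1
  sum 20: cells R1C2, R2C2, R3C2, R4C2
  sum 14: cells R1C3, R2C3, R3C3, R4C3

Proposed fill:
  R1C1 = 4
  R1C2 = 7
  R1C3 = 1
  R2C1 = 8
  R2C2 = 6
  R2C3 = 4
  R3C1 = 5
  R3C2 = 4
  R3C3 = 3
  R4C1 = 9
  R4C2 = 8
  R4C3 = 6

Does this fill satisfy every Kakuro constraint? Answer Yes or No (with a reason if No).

No — the down run R1C2–R4C2 sums to 25, not 20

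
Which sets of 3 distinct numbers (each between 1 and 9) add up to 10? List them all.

{1,2,7}; {1,3,6}; {1,4,5}; {2,3,5}

3 distinct digits from 1–9 sum between 6 and 24.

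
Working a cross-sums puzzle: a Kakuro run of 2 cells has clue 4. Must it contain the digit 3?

Yes

The only way to make 4 from 2 distinct digits is {1,3}, which contains 3.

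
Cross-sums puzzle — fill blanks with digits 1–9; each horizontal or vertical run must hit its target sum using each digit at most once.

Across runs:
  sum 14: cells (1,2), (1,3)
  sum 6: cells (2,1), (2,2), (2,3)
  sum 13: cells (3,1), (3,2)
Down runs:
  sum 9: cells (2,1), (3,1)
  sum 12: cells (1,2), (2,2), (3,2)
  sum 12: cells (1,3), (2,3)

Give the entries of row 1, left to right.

6 in 3 cells must be {1,2,3}.
The 6 across and the 12 down share only 3, so (2,3) = 3.
(1,3) = 12 − 3 = 9 completes the 12 down.
(1,2) = 14 − 9 = 5 completes the 14 across.
(2,2) = 1: the only remaining digit allowed by both the 6 across and the 12 down.
(3,2) = 12 − 6 = 6 completes the 12 down.
(2,1) = 6 − 4 = 2 completes the 6 across.
(3,1) = 13 − 6 = 7 completes the 13 across.

5, 9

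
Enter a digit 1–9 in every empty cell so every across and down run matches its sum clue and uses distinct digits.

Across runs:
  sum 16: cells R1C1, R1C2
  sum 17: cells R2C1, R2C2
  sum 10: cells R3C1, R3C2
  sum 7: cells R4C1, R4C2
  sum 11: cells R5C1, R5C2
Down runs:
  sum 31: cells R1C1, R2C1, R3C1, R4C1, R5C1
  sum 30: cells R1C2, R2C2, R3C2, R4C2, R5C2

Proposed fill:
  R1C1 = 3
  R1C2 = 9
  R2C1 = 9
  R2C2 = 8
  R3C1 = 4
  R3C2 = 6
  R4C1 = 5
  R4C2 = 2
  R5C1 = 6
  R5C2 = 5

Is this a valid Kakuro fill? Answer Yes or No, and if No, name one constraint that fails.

No — the down run R1C1–R5C1 sums to 27, not 31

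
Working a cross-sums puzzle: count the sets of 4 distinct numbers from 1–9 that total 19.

4 distinct digits from 1–9 sum between 10 and 30.

11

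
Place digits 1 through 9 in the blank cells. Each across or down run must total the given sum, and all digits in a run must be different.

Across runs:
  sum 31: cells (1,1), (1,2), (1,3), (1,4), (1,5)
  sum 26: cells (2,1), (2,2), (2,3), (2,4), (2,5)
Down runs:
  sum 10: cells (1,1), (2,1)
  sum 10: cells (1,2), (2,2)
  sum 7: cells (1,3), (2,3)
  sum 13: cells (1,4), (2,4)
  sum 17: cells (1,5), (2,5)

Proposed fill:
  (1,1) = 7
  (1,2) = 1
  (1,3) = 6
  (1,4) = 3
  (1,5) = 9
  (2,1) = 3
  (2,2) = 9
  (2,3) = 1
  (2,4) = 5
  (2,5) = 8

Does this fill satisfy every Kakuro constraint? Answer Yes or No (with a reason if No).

No — the down run (1,4)–(2,4) sums to 8, not 13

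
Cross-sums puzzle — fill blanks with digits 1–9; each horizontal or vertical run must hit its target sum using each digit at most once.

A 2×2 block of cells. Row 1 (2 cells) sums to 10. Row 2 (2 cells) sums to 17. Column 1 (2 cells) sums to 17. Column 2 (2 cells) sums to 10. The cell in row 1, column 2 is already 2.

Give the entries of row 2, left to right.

9, 8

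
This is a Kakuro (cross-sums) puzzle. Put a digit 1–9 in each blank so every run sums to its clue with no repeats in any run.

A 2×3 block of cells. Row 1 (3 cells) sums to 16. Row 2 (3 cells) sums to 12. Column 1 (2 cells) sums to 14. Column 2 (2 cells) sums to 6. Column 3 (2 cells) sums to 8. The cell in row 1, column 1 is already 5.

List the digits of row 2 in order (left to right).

(2,1) = 14 − 5 = 9 completes the 14 down.
Nothing is forced directly, so branch on (1,2), whose candidates are 2 or 4. If (1,2) = 2: then (1,3) would have to be in {9} for the 16 across but in {1,2,3,5,6,7} for the 8 down — contradiction. So (1,2) = 4.
(1,3) = 16 − 9 = 7 completes the 16 across.
(2,2) = 6 − 4 = 2 completes the 6 down.
(2,3) = 12 − 11 = 1 completes the 12 across.

9, 2, 1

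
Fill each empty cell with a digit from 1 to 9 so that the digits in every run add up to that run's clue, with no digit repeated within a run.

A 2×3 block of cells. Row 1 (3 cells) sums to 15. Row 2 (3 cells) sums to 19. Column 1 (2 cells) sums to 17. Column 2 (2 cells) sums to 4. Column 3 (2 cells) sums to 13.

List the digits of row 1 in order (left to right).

17 in 2 cells must be {8,9}; 4 in 2 cells must be {1,3}.
The 19 across and the 4 down share only 3, so (2,2) = 3.
(1,2) = 4 − 3 = 1 completes the 4 down.
Given what's placed, (2,1) must be 9 to fit the 19 across and 17 down.
(2,3) = 19 − 12 = 7 completes the 19 across.
(1,1) = 17 − 9 = 8 completes the 17 down.
(1,3) = 15 − 9 = 6 completes the 15 across.

8 1 6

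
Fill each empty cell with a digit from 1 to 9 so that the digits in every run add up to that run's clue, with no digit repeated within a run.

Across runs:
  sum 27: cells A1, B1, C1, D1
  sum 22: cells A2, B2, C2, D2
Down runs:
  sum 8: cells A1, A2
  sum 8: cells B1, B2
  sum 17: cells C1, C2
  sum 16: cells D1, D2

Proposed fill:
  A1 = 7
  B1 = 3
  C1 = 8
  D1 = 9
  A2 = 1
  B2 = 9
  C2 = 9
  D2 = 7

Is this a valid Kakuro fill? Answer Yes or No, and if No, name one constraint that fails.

No — the down run B1–B2 sums to 12, not 8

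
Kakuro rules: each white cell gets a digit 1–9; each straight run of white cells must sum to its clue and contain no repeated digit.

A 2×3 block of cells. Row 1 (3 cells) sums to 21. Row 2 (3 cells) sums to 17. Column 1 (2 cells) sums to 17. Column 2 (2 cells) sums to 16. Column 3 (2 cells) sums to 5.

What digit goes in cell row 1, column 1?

17 in 2 cells must be {8,9}; 16 in 2 cells must be {7,9}.
The 21 across and the 5 down share only 4, so (1,3) = 4.
(2,3) = 5 − 4 = 1 completes the 5 down.
Given what's placed, (1,2) must be 9 to fit the 21 across and 16 down.
(2,1) = 9: the only remaining digit allowed by both the 17 across and the 17 down.
(2,2) = 17 − 10 = 7 completes the 17 across.
(1,1) = 21 − 13 = 8 completes the 21 across.

8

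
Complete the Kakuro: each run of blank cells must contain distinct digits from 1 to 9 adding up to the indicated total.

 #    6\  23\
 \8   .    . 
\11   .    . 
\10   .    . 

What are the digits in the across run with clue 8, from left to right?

2, 6

6 in 3 cells must be {1,2,3}; 23 in 3 cells must be {6,8,9}.
The 8 across and the 23 down share only 6, so R1C2 = 6.
R1C1 = 8 − 6 = 2 completes the 8 across.
Given what's placed, R2C1 must be 3 to fit the 11 across and 6 down.
R2C2 = 11 − 3 = 8 completes the 11 across.
R3C1 = 6 − 5 = 1 completes the 6 down.
R3C2 = 10 − 1 = 9 completes the 10 across.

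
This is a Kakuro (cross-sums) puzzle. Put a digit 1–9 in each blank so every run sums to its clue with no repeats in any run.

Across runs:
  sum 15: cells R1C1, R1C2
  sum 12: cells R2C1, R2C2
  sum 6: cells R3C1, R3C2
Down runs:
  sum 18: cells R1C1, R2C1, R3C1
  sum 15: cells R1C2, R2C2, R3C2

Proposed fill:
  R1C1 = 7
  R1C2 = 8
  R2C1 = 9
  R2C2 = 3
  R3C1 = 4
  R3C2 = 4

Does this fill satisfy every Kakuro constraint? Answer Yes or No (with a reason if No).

No — the across run R3C1–R3C2 sums to 8, not 6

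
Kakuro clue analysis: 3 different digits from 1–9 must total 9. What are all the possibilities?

3 distinct digits from 1–9 sum between 6 and 24.

{1,2,6}; {1,3,5}; {2,3,4}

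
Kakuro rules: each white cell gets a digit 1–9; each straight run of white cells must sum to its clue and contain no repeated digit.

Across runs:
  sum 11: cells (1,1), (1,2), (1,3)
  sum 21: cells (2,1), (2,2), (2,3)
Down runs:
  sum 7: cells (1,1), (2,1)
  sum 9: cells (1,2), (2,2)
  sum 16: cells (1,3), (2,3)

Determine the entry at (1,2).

1

16 in 2 cells must be {7,9}.
The 11 across and the 16 down share only 7, so (1,3) = 7.
(2,3) = 16 − 7 = 9 completes the 16 down.
Nothing is forced directly, so branch on (2,1), whose candidates are 4 or 5. If (2,1) = 5: then (1,1) would have to be in {1,3} for the 11 across but in {2} for the 7 down — contradiction. So (2,1) = 4.
(1,1) = 7 − 4 = 3 completes the 7 down.
(1,2) = 11 − 10 = 1 completes the 11 across.
(2,2) = 21 − 13 = 8 completes the 21 across.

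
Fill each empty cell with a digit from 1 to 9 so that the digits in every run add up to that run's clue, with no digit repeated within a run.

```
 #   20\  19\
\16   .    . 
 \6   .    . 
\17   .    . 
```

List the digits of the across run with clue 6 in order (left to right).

16 in 2 cells must be {7,9}; 17 in 2 cells must be {8,9}.
Nothing is forced directly, so branch on R2C1, whose candidates are 4 or 5. If R2C1 = 5: then R2C2 would have to be in {1} for the 6 across but in {2,3,4,5,6,7,8,9} for the 19 down — contradiction. So R2C1 = 4.
R2C2 = 6 − 4 = 2 completes the 6 across.
Given what's placed, R3C1 must be 9 to fit the 17 across and 20 down.
R3C2 = 17 − 9 = 8 completes the 17 across.
R1C1 = 20 − 13 = 7 completes the 20 down.
R1C2 = 16 − 7 = 9 completes the 16 across.

4 2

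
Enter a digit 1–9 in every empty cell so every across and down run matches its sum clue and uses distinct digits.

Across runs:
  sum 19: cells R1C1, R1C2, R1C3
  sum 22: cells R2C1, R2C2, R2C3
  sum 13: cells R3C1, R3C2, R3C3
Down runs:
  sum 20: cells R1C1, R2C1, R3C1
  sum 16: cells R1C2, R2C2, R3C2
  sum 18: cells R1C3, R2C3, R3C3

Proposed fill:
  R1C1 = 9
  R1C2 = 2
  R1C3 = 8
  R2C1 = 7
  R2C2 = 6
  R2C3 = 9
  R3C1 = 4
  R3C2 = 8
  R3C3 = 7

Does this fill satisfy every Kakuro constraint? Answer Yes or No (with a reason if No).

No — the across run R3C1–R3C3 sums to 19, not 13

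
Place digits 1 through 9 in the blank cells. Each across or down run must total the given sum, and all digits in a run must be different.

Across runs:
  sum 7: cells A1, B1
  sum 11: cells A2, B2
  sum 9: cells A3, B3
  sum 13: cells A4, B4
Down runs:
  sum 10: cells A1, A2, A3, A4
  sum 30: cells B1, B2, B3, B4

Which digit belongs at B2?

8

10 in 4 cells must be {1,2,3,4}; 30 in 4 cells must be {6,7,8,9}.
Only 6 fits B1 under both its across sum 7 and down sum 30.
The 13 across and the 10 down share only 4, so A4 = 4.
B4 = 13 − 4 = 9 completes the 13 across.
A1 = 7 − 6 = 1 completes the 7 across.
No cell is forced outright now. A2 can only be 2 or 3 (the digits allowed by both its 11 across and its 10 down). If A2 = 2: then B2 would have to be in {9} for the 11 across but in {7,8} for the 30 down — contradiction. So A2 = 3.
B2 = 11 − 3 = 8 completes the 11 across.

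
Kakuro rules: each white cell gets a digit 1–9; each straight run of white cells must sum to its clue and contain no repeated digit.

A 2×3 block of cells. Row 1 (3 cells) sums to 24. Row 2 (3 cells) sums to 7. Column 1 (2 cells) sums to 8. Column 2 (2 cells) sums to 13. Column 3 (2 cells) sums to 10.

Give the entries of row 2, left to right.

1 4 2

24 in 3 cells must be {7,8,9}; 7 in 3 cells must be {1,2,4}.
The 24 across and the 8 down share only 7, so (1,1) = 7.
(2,1) = 8 − 7 = 1 completes the 8 down.
Given what's placed, (2,2) must be 4 to fit the 7 across and 13 down.
(2,3) = 7 − 5 = 2 completes the 7 across.
(1,2) = 13 − 4 = 9 completes the 13 down.
(1,3) = 24 − 16 = 8 completes the 24 across.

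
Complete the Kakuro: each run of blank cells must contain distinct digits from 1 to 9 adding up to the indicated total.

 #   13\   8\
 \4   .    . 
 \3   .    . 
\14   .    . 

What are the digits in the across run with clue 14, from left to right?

4 in 2 cells must be {1,3}; 3 in 2 cells must be {1,2}.
The 14 across and the 8 down share only 5, so R3C2 = 5.
Given what's placed, R1C2 must be 1 to fit the 4 across and 8 down.
R2C2 = 8 − 6 = 2 completes the 8 down.
R3C1 = 14 − 5 = 9 completes the 14 across.
R1C1 = 4 − 1 = 3 completes the 4 across.
R2C1 = 3 − 2 = 1 completes the 3 across.

9, 5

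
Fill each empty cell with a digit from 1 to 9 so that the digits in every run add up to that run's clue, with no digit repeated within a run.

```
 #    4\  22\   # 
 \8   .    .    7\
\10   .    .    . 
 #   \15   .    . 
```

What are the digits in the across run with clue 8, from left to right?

4 in 2 cells must be {1,3}.
The 15 across and the 7 down share only 6, so R3C3 = 6.
R2C3 = 7 − 6 = 1 completes the 7 down.
R3C2 = 15 − 6 = 9 completes the 15 across.
R2C1 = 3: the only remaining digit allowed by both the 10 across and the 4 down.
R2C2 = 10 − 4 = 6 completes the 10 across.
R1C1 = 4 − 3 = 1 completes the 4 down.
R1C2 = 8 − 1 = 7 completes the 8 across.

1, 7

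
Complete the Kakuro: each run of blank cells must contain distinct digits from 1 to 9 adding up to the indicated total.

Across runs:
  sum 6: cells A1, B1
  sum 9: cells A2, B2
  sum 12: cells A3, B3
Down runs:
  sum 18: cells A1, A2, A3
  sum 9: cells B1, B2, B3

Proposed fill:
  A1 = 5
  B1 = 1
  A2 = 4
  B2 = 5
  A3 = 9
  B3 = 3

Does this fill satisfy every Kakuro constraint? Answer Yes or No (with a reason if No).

Yes

Across: 5+1=6; 4+5=9; 9+3=12. Down: 5+4+9=18; 1+5+3=9. No digit repeats within any run.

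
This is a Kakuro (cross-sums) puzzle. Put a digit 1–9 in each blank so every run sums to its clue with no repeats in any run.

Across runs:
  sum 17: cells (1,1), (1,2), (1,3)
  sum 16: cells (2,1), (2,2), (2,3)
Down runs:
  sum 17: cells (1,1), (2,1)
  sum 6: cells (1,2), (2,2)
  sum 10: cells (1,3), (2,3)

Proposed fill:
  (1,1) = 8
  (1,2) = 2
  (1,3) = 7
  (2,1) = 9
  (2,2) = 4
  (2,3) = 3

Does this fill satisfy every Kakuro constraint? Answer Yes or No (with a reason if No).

Yes

Across: 8+2+7=17; 9+4+3=16. Down: 8+9=17; 2+4=6; 7+3=10. No digit repeats within any run.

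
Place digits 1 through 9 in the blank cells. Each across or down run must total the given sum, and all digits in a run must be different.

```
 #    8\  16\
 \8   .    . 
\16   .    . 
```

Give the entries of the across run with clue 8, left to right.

1 7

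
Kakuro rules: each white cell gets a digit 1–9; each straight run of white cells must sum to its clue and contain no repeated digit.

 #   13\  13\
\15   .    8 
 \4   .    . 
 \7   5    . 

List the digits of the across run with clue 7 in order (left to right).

5, 2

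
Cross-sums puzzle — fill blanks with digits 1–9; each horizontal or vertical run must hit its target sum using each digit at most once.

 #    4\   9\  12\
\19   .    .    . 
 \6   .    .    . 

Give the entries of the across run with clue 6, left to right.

1, 2, 3

6 in 3 cells must be {1,2,3}; 4 in 2 cells must be {1,3}.
The 19 across and the 4 down share only 3, so R1C1 = 3.
Given what's placed, R1C2 must be 7 to fit the 19 across and 9 down.
R1C3 = 19 − 10 = 9 completes the 19 across.
R2C1 = 4 − 3 = 1 completes the 4 down.
R2C2 = 9 − 7 = 2 completes the 9 down.
R2C3 = 6 − 3 = 3 completes the 6 across.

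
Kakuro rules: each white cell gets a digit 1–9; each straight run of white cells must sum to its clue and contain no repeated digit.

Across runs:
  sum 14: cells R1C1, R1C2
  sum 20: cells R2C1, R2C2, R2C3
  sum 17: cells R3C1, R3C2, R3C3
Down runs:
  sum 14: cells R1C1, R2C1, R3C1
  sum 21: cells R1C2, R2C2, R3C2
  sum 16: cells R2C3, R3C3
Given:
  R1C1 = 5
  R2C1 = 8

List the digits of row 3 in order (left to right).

1, 7, 9

16 in 2 cells must be {7,9}.
R1C2 = 14 − 5 = 9 completes the 14 across.
R3C1 = 14 − 13 = 1 completes the 14 down.
R3C2 = 7: the only remaining digit allowed by both the 17 across and the 21 down.
R3C3 = 17 − 8 = 9 completes the 17 across.
R2C2 = 21 − 16 = 5 completes the 21 down.
R2C3 = 20 − 13 = 7 completes the 20 across.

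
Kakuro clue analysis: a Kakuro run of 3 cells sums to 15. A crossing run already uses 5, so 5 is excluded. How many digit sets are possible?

4

3 distinct digits from 1–9 sum between 6 and 24.
Dropping sets that contain 5.
Enumerating: {1,6,8}, {2,4,9}, {2,6,7}, {3,4,8}.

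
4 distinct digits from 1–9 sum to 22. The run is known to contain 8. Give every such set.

{1,4,8,9}; {1,6,7,8}; {2,3,8,9}; {2,5,7,8}; {3,4,7,8}; {3,5,6,8}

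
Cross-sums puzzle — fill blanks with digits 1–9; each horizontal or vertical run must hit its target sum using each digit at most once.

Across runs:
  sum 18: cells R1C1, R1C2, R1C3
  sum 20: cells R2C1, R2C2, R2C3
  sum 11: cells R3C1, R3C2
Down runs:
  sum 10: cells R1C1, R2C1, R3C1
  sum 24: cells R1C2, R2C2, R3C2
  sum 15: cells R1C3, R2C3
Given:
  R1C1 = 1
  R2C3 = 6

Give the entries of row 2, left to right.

24 in 3 cells must be {7,8,9}.
R1C3 = 15 − 6 = 9 completes the 15 down.
Given what's placed, R2C1 must be 5 to fit the 20 across and 10 down.
R2C2 = 20 − 11 = 9 completes the 20 across.
R3C1 = 10 − 6 = 4 completes the 10 down.
R3C2 = 11 − 4 = 7 completes the 11 across.
R1C2 = 18 − 10 = 8 completes the 18 across.

5, 9, 6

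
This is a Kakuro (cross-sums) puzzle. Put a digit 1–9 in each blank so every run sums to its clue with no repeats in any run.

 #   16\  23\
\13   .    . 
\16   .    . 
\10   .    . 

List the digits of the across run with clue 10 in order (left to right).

4 6

16 in 2 cells must be {7,9}; 23 in 3 cells must be {6,8,9}.
The 16 across and the 23 down share only 9, so R2C2 = 9.
R2C1 = 16 − 9 = 7 completes the 16 across.
Nothing is forced directly, so branch on R1C2, whose candidates are 6 or 8. If R1C2 = 6: then R1C1 would have to be in {7} for the 13 across but in {1,3,4,5,6,8} for the 16 down — contradiction. So R1C2 = 8.
R1C1 = 13 − 8 = 5 completes the 13 across.
R3C1 = 16 − 12 = 4 completes the 16 down.
R3C2 = 10 − 4 = 6 completes the 10 across.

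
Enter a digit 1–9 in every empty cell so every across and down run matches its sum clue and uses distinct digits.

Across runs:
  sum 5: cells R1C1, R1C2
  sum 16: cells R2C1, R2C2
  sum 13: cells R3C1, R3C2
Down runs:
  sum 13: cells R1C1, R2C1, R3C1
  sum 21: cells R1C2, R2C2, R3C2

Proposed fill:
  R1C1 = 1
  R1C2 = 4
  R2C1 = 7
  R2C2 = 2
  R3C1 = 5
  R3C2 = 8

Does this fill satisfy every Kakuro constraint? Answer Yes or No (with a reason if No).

No — the across run R2C1–R2C2 sums to 9, not 16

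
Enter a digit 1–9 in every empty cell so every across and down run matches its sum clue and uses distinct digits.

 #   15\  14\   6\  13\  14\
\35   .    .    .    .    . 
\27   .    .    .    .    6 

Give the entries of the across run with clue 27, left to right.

8 5 1 7 6

35 in 5 cells must be {5,6,7,8,9}.
Intersecting the 35 across with the 6 down forces R1C3 = 5.
R1C5 = 14 − 6 = 8 completes the 14 down.
R2C3 = 6 − 5 = 1 completes the 6 down.
No cell is forced outright now. R1C4 can only be 6 or 7 or 9 (the digits allowed by both its 35 across and its 13 down). If R1C4 = 7: then R2C4 would have to be in {3,4,5,7,8,9} for the 27 across but in {6} for the 13 down — contradiction. If R1C4 = 9: that forces R1C2 = 6, R2C2 = 8, after which R2C4 would have to be in {3,5,7,9} for the 27 across but in {4} for the 13 down — contradiction. So R1C4 = 6.
Given what's placed, R1C2 must be 9 to fit the 35 across and 14 down.
R2C2 = 14 − 9 = 5 completes the 14 down.
R2C4 = 13 − 6 = 7 completes the 13 down.
R1C1 = 35 − 28 = 7 completes the 35 across.
R2C1 = 27 − 19 = 8 completes the 27 across.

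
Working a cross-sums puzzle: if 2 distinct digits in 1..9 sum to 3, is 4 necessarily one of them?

No

The only way to make 3 from 2 distinct digits is {1,2}, which does not contain 4.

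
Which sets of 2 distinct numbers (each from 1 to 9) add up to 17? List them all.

2 distinct digits from 1–9 sum between 3 and 17.
Only one set works: {8,9}.

{8,9}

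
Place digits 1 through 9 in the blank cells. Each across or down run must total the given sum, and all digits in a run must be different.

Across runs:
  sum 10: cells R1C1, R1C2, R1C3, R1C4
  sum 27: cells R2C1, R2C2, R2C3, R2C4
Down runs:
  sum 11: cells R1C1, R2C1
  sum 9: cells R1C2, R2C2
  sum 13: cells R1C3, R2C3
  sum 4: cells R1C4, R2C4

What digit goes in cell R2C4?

3

10 in 4 cells must be {1,2,3,4}; 4 in 2 cells must be {1,3}.
Only 4 fits R1C3 under both its across sum 10 and down sum 13.
R2C3 = 13 − 4 = 9 completes the 13 down.
Given what's placed, R2C4 must be 3 to fit the 27 across and 4 down.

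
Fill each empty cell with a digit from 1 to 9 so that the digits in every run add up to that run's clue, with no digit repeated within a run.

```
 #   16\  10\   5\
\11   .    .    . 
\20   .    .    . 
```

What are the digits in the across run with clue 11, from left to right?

16 in 2 cells must be {7,9}.
The 11 across and the 16 down share only 7, so R1C1 = 7.
R2C1 = 16 − 7 = 9 completes the 16 down.
Nothing is forced directly, so branch on R2C3, whose candidates are 3 or 4. If R2C3 = 3: then R1C3 would have to be in {1,3} for the 11 across but in {2} for the 5 down — contradiction. So R2C3 = 4.
R1C3 = 5 − 4 = 1 completes the 5 down.
R2C2 = 20 − 13 = 7 completes the 20 across.
R1C2 = 11 − 8 = 3 completes the 11 across.

7 3 1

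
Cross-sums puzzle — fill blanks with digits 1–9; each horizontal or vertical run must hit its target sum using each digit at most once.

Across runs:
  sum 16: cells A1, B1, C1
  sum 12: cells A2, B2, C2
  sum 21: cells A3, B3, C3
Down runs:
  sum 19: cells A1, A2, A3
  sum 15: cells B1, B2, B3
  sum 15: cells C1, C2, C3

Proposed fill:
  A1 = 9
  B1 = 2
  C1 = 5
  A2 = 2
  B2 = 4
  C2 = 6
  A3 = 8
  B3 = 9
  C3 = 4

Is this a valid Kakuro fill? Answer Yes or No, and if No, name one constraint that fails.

Yes

Across: 9+2+5=16; 2+4+6=12; 8+9+4=21. Down: 9+2+8=19; 2+4+9=15; 5+6+4=15. No digit repeats within any run.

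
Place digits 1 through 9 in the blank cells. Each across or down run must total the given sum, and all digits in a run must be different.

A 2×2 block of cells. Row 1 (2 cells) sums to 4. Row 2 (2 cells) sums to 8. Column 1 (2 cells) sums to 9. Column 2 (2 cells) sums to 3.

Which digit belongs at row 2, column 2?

2

4 in 2 cells must be {1,3}; 3 in 2 cells must be {1,2}.
The 4 across and the 3 down share only 1, so (1,2) = 1.
(2,2) = 3 − 1 = 2 completes the 3 down.
(1,1) = 4 − 1 = 3 completes the 4 across.
(2,1) = 8 − 2 = 6 completes the 8 across.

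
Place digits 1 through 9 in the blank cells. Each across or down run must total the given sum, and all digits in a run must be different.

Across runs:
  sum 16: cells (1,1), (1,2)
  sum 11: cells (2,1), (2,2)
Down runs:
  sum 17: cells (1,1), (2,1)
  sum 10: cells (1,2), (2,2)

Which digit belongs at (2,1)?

8

16 in 2 cells must be {7,9}; 17 in 2 cells must be {8,9}.
The 16 across and the 17 down share only 9, so (1,1) = 9.
(1,2) = 16 − 9 = 7 completes the 16 across.
(2,1) = 17 − 9 = 8 completes the 17 down.
(2,2) = 11 − 8 = 3 completes the 11 across.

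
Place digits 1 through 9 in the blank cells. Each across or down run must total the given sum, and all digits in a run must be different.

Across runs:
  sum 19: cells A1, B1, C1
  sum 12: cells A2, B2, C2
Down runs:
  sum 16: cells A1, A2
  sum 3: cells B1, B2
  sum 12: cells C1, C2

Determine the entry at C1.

16 in 2 cells must be {7,9}; 3 in 2 cells must be {1,2}.
The 19 across and the 3 down share only 2, so B1 = 2.
B2 = 3 − 2 = 1 completes the 3 down.
Given what's placed, A1 must be 9 to fit the 19 across and 16 down.
C1 = 19 − 11 = 8 completes the 19 across.
A2 = 16 − 9 = 7 completes the 16 down.
C2 = 12 − 8 = 4 completes the 12 across.

8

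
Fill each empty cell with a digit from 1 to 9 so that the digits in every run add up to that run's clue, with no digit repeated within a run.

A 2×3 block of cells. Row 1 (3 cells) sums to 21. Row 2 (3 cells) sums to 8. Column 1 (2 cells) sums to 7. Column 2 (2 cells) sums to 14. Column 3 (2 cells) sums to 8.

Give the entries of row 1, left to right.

The 8 across and the 14 down share only 5, so (2,2) = 5.
(1,2) = 14 − 5 = 9 completes the 14 down.
Nothing is forced directly, so branch on (1,1), whose candidates are 4 or 5. If (1,1) = 4: then (1,3) would have to be in {8} for the 21 across but in {1,2,3,5,6,7} for the 8 down — contradiction. So (1,1) = 5.
(1,3) = 21 − 14 = 7 completes the 21 across.
(2,1) = 7 − 5 = 2 completes the 7 down.
(2,3) = 8 − 7 = 1 completes the 8 across.

5 9 7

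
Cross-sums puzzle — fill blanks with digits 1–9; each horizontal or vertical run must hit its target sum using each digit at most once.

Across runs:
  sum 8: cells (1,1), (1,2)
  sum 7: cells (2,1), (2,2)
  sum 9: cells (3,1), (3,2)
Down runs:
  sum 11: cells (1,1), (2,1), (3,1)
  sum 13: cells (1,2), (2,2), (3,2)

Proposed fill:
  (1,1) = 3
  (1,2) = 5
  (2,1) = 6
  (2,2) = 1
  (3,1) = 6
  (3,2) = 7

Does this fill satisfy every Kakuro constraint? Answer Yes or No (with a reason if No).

No — the down run (1,1)–(3,1) sums to 15, not 11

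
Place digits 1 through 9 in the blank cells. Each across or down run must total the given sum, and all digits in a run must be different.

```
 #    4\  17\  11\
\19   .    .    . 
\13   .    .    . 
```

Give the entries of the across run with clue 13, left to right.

1, 8, 4

4 in 2 cells must be {1,3}; 17 in 2 cells must be {8,9}.
The 19 across and the 4 down share only 3, so R1C1 = 3.
Given what's placed, R1C2 must be 9 to fit the 19 across and 17 down.
R1C3 = 19 − 12 = 7 completes the 19 across.
R2C1 = 4 − 3 = 1 completes the 4 down.
R2C2 = 17 − 9 = 8 completes the 17 down.
R2C3 = 13 − 9 = 4 completes the 13 across.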